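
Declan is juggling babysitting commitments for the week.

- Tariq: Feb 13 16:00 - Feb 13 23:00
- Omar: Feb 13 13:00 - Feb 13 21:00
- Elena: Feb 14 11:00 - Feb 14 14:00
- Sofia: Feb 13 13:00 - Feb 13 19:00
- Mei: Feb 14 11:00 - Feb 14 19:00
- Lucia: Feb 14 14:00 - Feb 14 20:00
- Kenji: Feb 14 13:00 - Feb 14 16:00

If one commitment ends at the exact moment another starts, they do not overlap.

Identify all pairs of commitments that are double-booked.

Two intervals overlap when each starts before the other ends.
Sorted by start: Omar, Sofia, Tariq, Elena, Mei, Kenji, Lucia.
Sofia starts before Omar ends → Omar and Sofia overlap.
Tariq starts before Omar ends → Omar and Tariq overlap.
Elena starts after Omar ends; Omar is clear from here.
Tariq starts before Sofia ends → Sofia and Tariq overlap.
Elena starts after Sofia ends; Sofia is clear from here.
Elena starts after Tariq ends; Tariq is clear from here.
Mei starts before Elena ends → Elena and Mei overlap.
Kenji starts before Elena ends → Elena and Kenji overlap.
Lucia starts exactly when Elena ends (back-to-back, no overlap).
Kenji starts before Mei ends → Mei and Kenji overlap.
Lucia starts before Mei ends → Mei and Lucia overlap.
Lucia starts before Kenji ends → Kenji and Lucia overlap.

Elena & Kenji, Elena & Mei, Kenji & Lucia, Kenji & Mei, Lucia & Mei, Omar & Sofia, Omar & Tariq, Sofia & Tariq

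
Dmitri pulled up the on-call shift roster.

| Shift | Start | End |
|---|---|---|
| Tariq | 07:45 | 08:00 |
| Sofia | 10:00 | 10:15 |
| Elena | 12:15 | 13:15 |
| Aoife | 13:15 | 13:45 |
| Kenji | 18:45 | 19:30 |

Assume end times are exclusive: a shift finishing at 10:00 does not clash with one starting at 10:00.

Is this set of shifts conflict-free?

Sorted by start: Tariq, Sofia, Elena, Aoife, Kenji.
Sofia starts after Tariq ends, so nothing later overlaps Tariq either.
Elena starts after Sofia ends, so nothing later overlaps Sofia either.
Aoife starts exactly when Elena ends (back-to-back, no overlap), so nothing later overlaps Elena either.
Kenji starts after Aoife ends.
Every pair is clear; the schedule has no overlaps.

Yes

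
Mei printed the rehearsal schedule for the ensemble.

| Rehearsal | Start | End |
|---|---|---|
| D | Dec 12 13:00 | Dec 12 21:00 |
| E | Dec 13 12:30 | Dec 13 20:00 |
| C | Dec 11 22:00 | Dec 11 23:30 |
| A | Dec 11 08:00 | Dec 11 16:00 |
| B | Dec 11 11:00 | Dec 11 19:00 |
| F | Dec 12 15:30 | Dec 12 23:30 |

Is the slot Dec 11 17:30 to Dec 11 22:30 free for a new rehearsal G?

A: ends Dec 11 16:00 at or before G starts Dec 11 17:30 → clear.
B: starts Dec 11 11:00 before G ends Dec 11 22:30, and ends Dec 11 19:00 after G starts Dec 11 17:30 → overlap.
C: starts Dec 11 22:00 before G ends Dec 11 22:30, and ends Dec 11 23:30 after G starts Dec 11 17:30 → overlap.
D: starts Dec 12 13:00 at or after G ends Dec 11 22:30 → clear.
F: starts Dec 12 15:30 at or after G ends Dec 11 22:30 → clear.
E: starts Dec 13 12:30 at or after G ends Dec 11 22:30 → clear.
G overlaps B, C.

No — it overlaps B, C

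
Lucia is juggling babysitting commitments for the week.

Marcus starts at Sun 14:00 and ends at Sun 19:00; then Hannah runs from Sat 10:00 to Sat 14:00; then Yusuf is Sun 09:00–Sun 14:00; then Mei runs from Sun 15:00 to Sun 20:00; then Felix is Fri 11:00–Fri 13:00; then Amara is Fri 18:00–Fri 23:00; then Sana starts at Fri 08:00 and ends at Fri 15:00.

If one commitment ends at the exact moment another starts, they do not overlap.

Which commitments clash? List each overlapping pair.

Felix & Sana, Marcus & Mei

Sorted by start: Sana, Felix, Amara, Hannah, Yusuf, Marcus, Mei.
Felix starts before Sana ends → Sana and Felix overlap.
Amara starts after Sana ends — done with Sana.
Amara starts after Felix ends — done with Felix.
Hannah starts after Amara ends — done with Amara.
Yusuf starts after Hannah ends — done with Hannah.
Marcus starts exactly when Yusuf ends (back-to-back, no overlap) — done with Yusuf.
Mei starts before Marcus ends → Marcus and Mei overlap.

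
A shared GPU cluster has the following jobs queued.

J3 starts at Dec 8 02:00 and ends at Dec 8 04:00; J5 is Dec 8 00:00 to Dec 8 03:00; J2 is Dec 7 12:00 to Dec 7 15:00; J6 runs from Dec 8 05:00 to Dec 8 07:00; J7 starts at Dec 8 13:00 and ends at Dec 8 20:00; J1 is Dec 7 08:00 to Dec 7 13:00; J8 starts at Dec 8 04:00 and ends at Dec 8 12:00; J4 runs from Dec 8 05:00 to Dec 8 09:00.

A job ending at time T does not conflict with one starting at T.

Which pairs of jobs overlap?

Sorted by start: J1, J2, J5, J3, J8, J4, J6, J7.
J2 starts before J1 ends → J1 and J2 overlap.
J5 starts after J1 ends, so J1 has no further overlaps.
J5 starts after J2 ends, so J2 has no further overlaps.
J3 starts before J5 ends → J5 and J3 overlap.
J8 starts after J5 ends, so J5 has no further overlaps.
J8 starts exactly when J3 ends (back-to-back, no overlap), so J3 has no further overlaps.
J4 starts before J8 ends → J8 and J4 overlap.
J6 starts before J8 ends → J8 and J6 overlap.
J7 starts after J8 ends.
J6 starts before J4 ends → J4 and J6 overlap.
J7 starts after J4 ends.
J7 starts after J6 ends.

J1 & J2, J3 & J5, J4 & J6, J4 & J8, J6 & J8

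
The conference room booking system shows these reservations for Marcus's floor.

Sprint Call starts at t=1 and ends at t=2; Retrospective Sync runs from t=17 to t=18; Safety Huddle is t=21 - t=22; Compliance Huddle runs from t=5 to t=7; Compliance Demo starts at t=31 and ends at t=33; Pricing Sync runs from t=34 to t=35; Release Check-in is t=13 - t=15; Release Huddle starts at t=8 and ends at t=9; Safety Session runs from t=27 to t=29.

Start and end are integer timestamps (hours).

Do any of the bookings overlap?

No

Two intervals overlap when each starts before the other ends.
Sorted by start: Sprint Call, Compliance Huddle, Release Huddle, Release Check-in, Retrospective Sync, Safety Huddle, Safety Session, Compliance Demo, Pricing Sync.
Compliance Huddle starts after Sprint Call ends — done with Sprint Call.
Release Huddle starts after Compliance Huddle ends — done with Compliance Huddle.
Release Check-in starts after Release Huddle ends — done with Release Huddle.
Retrospective Sync starts after Release Check-in ends — done with Release Check-in.
Safety Huddle starts after Retrospective Sync ends — done with Retrospective Sync.
Safety Session starts after Safety Huddle ends — done with Safety Huddle.
Compliance Demo starts after Safety Session ends — done with Safety Session.
Pricing Sync starts after Compliance Demo ends.
Every pair is clear; the schedule has no overlaps.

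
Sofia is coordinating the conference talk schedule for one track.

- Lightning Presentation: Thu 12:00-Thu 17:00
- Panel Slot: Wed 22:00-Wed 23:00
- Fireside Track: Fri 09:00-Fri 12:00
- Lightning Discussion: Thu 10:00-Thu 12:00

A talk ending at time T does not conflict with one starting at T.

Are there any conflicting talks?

Sorted by start: Panel Slot, Lightning Discussion, Lightning Presentation, Fireside Track.
Lightning Discussion starts after Panel Slot ends, so Panel Slot has no further overlaps.
Lightning Presentation starts exactly when Lightning Discussion ends (back-to-back, no overlap), so Lightning Discussion has no further overlaps.
Fireside Track starts after Lightning Presentation ends.
Every pair is clear; the schedule has no overlaps.

No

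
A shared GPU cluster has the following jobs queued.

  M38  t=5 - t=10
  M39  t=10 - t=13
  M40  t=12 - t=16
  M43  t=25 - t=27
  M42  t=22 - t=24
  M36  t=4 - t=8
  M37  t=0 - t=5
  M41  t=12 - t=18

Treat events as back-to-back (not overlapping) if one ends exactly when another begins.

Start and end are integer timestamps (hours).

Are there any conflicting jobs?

Yes

Sorted by start: M37, M36, M38, M39, M40, M41, M42, M43.
M36 starts before M37 ends → M37 and M36 overlap.
That's a conflict, so the schedule is not conflict-free.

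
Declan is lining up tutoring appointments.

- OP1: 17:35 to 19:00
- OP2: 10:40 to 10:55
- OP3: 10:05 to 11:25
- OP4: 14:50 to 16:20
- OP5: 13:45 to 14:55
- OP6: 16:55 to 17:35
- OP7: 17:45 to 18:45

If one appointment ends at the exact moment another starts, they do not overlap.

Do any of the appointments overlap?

Yes

Sorted by start: OP3, OP2, OP5, OP4, OP6, OP1, OP7.
OP2 starts before OP3 ends → OP3 and OP2 overlap.
That's a conflict, so the schedule is not conflict-free.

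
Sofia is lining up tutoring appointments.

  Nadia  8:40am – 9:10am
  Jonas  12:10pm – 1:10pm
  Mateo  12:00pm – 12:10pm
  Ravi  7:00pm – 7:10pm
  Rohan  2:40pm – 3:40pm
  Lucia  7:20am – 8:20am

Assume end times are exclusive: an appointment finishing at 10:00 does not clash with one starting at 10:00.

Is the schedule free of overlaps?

Sorted by start: Lucia, Nadia, Mateo, Jonas, Rohan, Ravi.
Nadia starts after Lucia ends, so nothing later overlaps Lucia either.
Mateo starts after Nadia ends, so nothing later overlaps Nadia either.
Jonas starts exactly when Mateo ends (back-to-back, no overlap), so nothing later overlaps Mateo either.
Rohan starts after Jonas ends, so nothing later overlaps Jonas either.
Ravi starts after Rohan ends.
Every pair is clear; the schedule has no overlaps.

Yes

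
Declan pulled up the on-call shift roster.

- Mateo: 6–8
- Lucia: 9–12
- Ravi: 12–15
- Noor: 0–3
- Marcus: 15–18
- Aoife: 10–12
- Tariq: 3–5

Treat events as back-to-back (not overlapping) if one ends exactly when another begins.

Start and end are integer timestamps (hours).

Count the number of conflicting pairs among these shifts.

1

Sorted by start: Noor, Tariq, Mateo, Lucia, Aoife, Ravi, Marcus.
Tariq starts exactly when Noor ends (back-to-back, no overlap), so nothing later overlaps Noor either.
Mateo starts after Tariq ends, so nothing later overlaps Tariq either.
Lucia starts after Mateo ends, so nothing later overlaps Mateo either.
Aoife starts before Lucia ends → Lucia and Aoife overlap.
Ravi starts exactly when Lucia ends (back-to-back, no overlap), so nothing later overlaps Lucia either.
Ravi starts exactly when Aoife ends (back-to-back, no overlap), so nothing later overlaps Aoife either.
Marcus starts exactly when Ravi ends (back-to-back, no overlap).
Overlapping pairs: Aoife & Lucia — 1 in total.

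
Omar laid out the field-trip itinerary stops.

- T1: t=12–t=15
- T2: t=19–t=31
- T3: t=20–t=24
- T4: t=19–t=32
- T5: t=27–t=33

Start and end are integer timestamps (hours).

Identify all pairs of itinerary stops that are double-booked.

Sorted by start: T1, T2, T4, T3, T5.
T2 starts after T1 ends, so T1 has no further overlaps.
T4 starts before T2 ends → T2 and T4 overlap.
T3 starts before T2 ends → T2 and T3 overlap.
T5 starts before T2 ends → T2 and T5 overlap.
T3 starts before T4 ends → T4 and T3 overlap.
T5 starts before T4 ends → T4 and T5 overlap.
T5 starts after T3 ends.

T2 & T3, T2 & T4, T2 & T5, T3 & T4, T4 & T5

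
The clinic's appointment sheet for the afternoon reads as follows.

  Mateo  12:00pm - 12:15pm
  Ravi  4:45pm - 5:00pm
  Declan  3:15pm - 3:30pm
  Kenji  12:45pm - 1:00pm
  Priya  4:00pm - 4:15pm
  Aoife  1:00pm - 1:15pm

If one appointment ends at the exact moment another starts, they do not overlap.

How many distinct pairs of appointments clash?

Sorted by start: Mateo, Kenji, Aoife, Declan, Priya, Ravi.
Kenji starts after Mateo ends; Mateo is clear from here.
Aoife starts exactly when Kenji ends (back-to-back, no overlap); Kenji is clear from here.
Declan starts after Aoife ends; Aoife is clear from here.
Priya starts after Declan ends; Declan is clear from here.
Ravi starts after Priya ends.
No pair overlaps.

0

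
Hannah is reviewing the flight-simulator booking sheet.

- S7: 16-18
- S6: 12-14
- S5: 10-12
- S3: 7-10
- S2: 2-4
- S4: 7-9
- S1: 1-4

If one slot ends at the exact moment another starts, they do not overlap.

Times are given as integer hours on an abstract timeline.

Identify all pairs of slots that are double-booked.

Sorted by start: S1, S2, S3, S4, S5, S6, S7.
S2 starts before S1 ends → S1 and S2 overlap.
S3 starts after S1 ends, so nothing later overlaps S1 either.
S3 starts after S2 ends, so nothing later overlaps S2 either.
S4 starts before S3 ends → S3 and S4 overlap.
S5 starts exactly when S3 ends (back-to-back, no overlap), so nothing later overlaps S3 either.
S5 starts after S4 ends, so nothing later overlaps S4 either.
S6 starts exactly when S5 ends (back-to-back, no overlap), so nothing later overlaps S5 either.
S7 starts after S6 ends.

S1 & S2, S3 & S4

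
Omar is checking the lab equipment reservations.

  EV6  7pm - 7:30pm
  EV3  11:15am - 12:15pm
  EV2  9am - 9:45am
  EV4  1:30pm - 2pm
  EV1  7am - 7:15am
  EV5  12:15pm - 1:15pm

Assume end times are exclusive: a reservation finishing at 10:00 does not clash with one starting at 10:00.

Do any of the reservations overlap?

Sorted by start: EV1, EV2, EV3, EV5, EV4, EV6.
EV2 starts after EV1 ends; EV1 is clear from here.
EV3 starts after EV2 ends; EV2 is clear from here.
EV5 starts exactly when EV3 ends (back-to-back, no overlap); EV3 is clear from here.
EV4 starts after EV5 ends; EV5 is clear from here.
EV6 starts after EV4 ends.
Every pair is clear; the schedule has no overlaps.

No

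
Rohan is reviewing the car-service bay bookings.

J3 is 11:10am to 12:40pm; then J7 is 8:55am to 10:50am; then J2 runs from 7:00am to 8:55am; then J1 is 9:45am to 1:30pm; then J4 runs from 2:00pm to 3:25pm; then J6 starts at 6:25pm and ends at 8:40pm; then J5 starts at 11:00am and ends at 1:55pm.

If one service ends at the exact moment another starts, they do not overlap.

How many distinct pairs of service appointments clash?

Check each pair: they overlap iff neither finishes before the other starts.
Sorted by start: J2, J7, J1, J5, J3, J4, J6.
J7 starts exactly when J2 ends (back-to-back, no overlap), so J2 has no further overlaps.
J1 starts before J7 ends → J7 and J1 overlap.
J5 starts after J7 ends, so J7 has no further overlaps.
J5 starts before J1 ends → J1 and J5 overlap.
J3 starts before J1 ends → J1 and J3 overlap.
J4 starts after J1 ends, so J1 has no further overlaps.
J3 starts before J5 ends → J5 and J3 overlap.
J4 starts after J5 ends, so J5 has no further overlaps.
J4 starts after J3 ends, so J3 has no further overlaps.
J6 starts after J4 ends.
Overlapping pairs: J1 & J3, J1 & J5, J1 & J7, J3 & J5 — 4 in total.

4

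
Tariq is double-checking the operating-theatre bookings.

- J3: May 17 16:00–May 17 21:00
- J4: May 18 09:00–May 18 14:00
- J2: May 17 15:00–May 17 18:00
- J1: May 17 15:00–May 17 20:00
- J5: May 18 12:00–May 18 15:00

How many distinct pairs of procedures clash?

4

Sorted by start: J1, J2, J3, J4, J5.
J2 starts before J1 ends → J1 and J2 overlap.
J3 starts before J1 ends → J1 and J3 overlap.
J4 starts after J1 ends — done with J1.
J3 starts before J2 ends → J2 and J3 overlap.
J4 starts after J2 ends — done with J2.
J4 starts after J3 ends — done with J3.
J5 starts before J4 ends → J4 and J5 overlap.
Overlapping pairs: J1 & J2, J1 & J3, J2 & J3, J4 & J5 — 4 in total.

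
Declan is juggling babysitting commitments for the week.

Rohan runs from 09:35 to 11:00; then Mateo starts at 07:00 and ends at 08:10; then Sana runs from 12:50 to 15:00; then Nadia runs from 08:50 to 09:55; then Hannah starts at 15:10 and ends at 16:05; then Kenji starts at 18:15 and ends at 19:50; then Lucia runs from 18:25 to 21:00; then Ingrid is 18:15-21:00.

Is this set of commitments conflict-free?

Check each pair: they overlap iff neither finishes before the other starts.
Sorted by start: Mateo, Nadia, Rohan, Sana, Hannah, Kenji, Ingrid, Lucia.
Nadia starts after Mateo ends, so nothing later overlaps Mateo either.
Rohan starts before Nadia ends → Nadia and Rohan overlap.
That's a conflict, so the schedule is not conflict-free.

No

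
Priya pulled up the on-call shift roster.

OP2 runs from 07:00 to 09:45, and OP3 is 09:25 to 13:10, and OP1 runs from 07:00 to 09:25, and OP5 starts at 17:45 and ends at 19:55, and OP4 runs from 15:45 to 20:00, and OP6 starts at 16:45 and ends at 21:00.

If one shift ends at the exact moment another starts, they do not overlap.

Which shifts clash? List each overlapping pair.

OP1 & OP2, OP2 & OP3, OP4 & OP5, OP4 & OP6, OP5 & OP6

Sorted by start: OP1, OP2, OP3, OP4, OP6, OP5.
OP2 starts before OP1 ends → OP1 and OP2 overlap.
OP3 starts exactly when OP1 ends (back-to-back, no overlap), so nothing later overlaps OP1 either.
OP3 starts before OP2 ends → OP2 and OP3 overlap.
OP4 starts after OP2 ends, so nothing later overlaps OP2 either.
OP4 starts after OP3 ends, so nothing later overlaps OP3 either.
OP6 starts before OP4 ends → OP4 and OP6 overlap.
OP5 starts before OP4 ends → OP4 and OP5 overlap.
OP5 starts before OP6 ends → OP6 and OP5 overlap.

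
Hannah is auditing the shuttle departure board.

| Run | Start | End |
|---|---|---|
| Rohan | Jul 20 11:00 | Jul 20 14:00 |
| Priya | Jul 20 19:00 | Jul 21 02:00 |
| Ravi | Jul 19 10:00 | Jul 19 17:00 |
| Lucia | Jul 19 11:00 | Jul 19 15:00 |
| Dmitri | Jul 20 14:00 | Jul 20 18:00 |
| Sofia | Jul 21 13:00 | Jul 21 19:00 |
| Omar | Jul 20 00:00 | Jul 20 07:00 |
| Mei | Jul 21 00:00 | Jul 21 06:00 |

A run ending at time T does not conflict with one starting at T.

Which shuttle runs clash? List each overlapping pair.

Lucia & Ravi, Mei & Priya

Check each pair: they overlap iff neither finishes before the other starts.
Sorted by start: Ravi, Lucia, Omar, Rohan, Dmitri, Priya, Mei, Sofia.
Lucia starts before Ravi ends → Ravi and Lucia overlap.
Omar starts after Ravi ends; Ravi is clear from here.
Omar starts after Lucia ends; Lucia is clear from here.
Rohan starts after Omar ends; Omar is clear from here.
Dmitri starts exactly when Rohan ends (back-to-back, no overlap); Rohan is clear from here.
Priya starts after Dmitri ends; Dmitri is clear from here.
Mei starts before Priya ends → Priya and Mei overlap.
Sofia starts after Priya ends.
Sofia starts after Mei ends.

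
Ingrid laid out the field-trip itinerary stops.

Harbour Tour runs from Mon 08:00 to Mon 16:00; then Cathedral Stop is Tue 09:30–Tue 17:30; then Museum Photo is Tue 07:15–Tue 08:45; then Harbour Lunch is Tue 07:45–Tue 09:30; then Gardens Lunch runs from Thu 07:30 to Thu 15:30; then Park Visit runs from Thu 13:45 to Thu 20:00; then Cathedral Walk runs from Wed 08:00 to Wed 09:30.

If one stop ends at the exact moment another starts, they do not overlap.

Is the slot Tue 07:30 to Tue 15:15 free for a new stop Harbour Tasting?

No — it overlaps Cathedral Stop, Harbour Lunch, Museum Photo

Harbour Tour: ends Mon 16:00 at or before Harbour Tasting starts Tue 07:30 → clear.
Museum Photo: starts Tue 07:15 before Harbour Tasting ends Tue 15:15, and ends Tue 08:45 after Harbour Tasting starts Tue 07:30 → overlap.
Harbour Lunch: starts Tue 07:45 before Harbour Tasting ends Tue 15:15, and ends Tue 09:30 after Harbour Tasting starts Tue 07:30 → overlap.
Cathedral Stop: starts Tue 09:30 before Harbour Tasting ends Tue 15:15, and ends Tue 17:30 after Harbour Tasting starts Tue 07:30 → overlap.
Cathedral Walk: starts Wed 08:00 at or after Harbour Tasting ends Tue 15:15 → clear.
Gardens Lunch: starts Thu 07:30 at or after Harbour Tasting ends Tue 15:15 → clear.
Park Visit: starts Thu 13:45 at or after Harbour Tasting ends Tue 15:15 → clear.
Harbour Tasting overlaps Museum Photo, Harbour Lunch, Cathedral Stop.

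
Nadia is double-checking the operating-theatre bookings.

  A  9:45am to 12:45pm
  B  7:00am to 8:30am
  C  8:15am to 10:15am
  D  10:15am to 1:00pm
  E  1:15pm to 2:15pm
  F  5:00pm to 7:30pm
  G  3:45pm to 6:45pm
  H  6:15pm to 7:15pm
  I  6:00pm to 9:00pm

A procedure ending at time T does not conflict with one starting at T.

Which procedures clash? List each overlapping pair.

Sorted by start: B, C, A, D, E, G, F, I, H.
C starts before B ends → B and C overlap.
A starts after B ends, so nothing later overlaps B either.
A starts before C ends → C and A overlap.
D starts exactly when C ends (back-to-back, no overlap), so nothing later overlaps C either.
D starts before A ends → A and D overlap.
E starts after A ends, so nothing later overlaps A either.
E starts after D ends, so nothing later overlaps D either.
G starts after E ends, so nothing later overlaps E either.
F starts before G ends → G and F overlap.
I starts before G ends → G and I overlap.
H starts before G ends → G and H overlap.
I starts before F ends → F and I overlap.
H starts before F ends → F and H overlap.
H starts before I ends → I and H overlap.

A & C, A & D, B & C, F & G, F & H, F & I, G & H, G & I, H & I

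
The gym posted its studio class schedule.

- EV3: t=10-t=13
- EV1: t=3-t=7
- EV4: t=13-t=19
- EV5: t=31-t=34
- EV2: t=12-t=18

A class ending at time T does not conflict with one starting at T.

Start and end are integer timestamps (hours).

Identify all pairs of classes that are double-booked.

EV2 & EV3, EV2 & EV4

Sorted by start: EV1, EV3, EV2, EV4, EV5.
EV3 starts after EV1 ends; EV1 is clear from here.
EV2 starts before EV3 ends → EV3 and EV2 overlap.
EV4 starts exactly when EV3 ends (back-to-back, no overlap); EV3 is clear from here.
EV4 starts before EV2 ends → EV2 and EV4 overlap.
EV5 starts after EV2 ends.
EV5 starts after EV4 ends.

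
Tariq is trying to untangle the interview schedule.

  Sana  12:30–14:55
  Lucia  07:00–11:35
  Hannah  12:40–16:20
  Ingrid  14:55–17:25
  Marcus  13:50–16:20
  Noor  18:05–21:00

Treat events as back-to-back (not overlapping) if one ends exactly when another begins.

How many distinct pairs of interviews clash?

Sorted by start: Lucia, Sana, Hannah, Marcus, Ingrid, Noor.
Sana starts after Lucia ends, so nothing later overlaps Lucia either.
Hannah starts before Sana ends → Sana and Hannah overlap.
Marcus starts before Sana ends → Sana and Marcus overlap.
Ingrid starts exactly when Sana ends (back-to-back, no overlap), so nothing later overlaps Sana either.
Marcus starts before Hannah ends → Hannah and Marcus overlap.
Ingrid starts before Hannah ends → Hannah and Ingrid overlap.
Noor starts after Hannah ends.
Ingrid starts before Marcus ends → Marcus and Ingrid overlap.
Noor starts after Marcus ends.
Noor starts after Ingrid ends.
Overlapping pairs: Hannah & Ingrid, Hannah & Marcus, Hannah & Sana, Ingrid & Marcus, Marcus & Sana — 5 in total.

5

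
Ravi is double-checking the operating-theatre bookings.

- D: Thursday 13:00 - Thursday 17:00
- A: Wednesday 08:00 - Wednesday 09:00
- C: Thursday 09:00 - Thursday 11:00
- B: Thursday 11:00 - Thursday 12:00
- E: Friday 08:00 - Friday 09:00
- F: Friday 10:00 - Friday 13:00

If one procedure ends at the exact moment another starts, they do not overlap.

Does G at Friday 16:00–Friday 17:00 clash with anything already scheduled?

A: ends Wednesday 09:00 at or before G starts Friday 16:00 → clear.
C: ends Thursday 11:00 at or before G starts Friday 16:00 → clear.
B: ends Thursday 12:00 at or before G starts Friday 16:00 → clear.
D: ends Thursday 17:00 at or before G starts Friday 16:00 → clear.
E: ends Friday 09:00 at or before G starts Friday 16:00 → clear.
F: ends Friday 13:00 at or before G starts Friday 16:00 → clear.

No — it doesn't clash with anything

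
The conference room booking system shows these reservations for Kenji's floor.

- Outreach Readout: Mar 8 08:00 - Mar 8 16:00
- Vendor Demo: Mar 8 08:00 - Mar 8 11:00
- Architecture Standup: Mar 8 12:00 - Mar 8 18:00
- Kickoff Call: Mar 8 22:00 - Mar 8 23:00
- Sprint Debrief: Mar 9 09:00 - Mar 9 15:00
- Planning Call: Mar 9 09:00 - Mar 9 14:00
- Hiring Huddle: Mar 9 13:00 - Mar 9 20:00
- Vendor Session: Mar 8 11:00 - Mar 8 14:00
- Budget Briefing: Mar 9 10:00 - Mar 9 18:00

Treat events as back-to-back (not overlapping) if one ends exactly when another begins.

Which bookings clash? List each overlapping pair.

Sorted by start: Outreach Readout, Vendor Demo, Vendor Session, Architecture Standup, Kickoff Call, Sprint Debrief, Planning Call, Budget Briefing, Hiring Huddle.
Vendor Demo starts before Outreach Readout ends → Outreach Readout and Vendor Demo overlap.
Vendor Session starts before Outreach Readout ends → Outreach Readout and Vendor Session overlap.
Architecture Standup starts before Outreach Readout ends → Outreach Readout and Architecture Standup overlap.
Kickoff Call starts after Outreach Readout ends; Outreach Readout is clear from here.
Vendor Session starts exactly when Vendor Demo ends (back-to-back, no overlap); Vendor Demo is clear from here.
Architecture Standup starts before Vendor Session ends → Vendor Session and Architecture Standup overlap.
Kickoff Call starts after Vendor Session ends; Vendor Session is clear from here.
Kickoff Call starts after Architecture Standup ends; Architecture Standup is clear from here.
Sprint Debrief starts after Kickoff Call ends; Kickoff Call is clear from here.
Planning Call starts before Sprint Debrief ends → Sprint Debrief and Planning Call overlap.
Budget Briefing starts before Sprint Debrief ends → Sprint Debrief and Budget Briefing overlap.
Hiring Huddle starts before Sprint Debrief ends → Sprint Debrief and Hiring Huddle overlap.
Budget Briefing starts before Planning Call ends → Planning Call and Budget Briefing overlap.
Hiring Huddle starts before Planning Call ends → Planning Call and Hiring Huddle overlap.
Hiring Huddle starts before Budget Briefing ends → Budget Briefing and Hiring Huddle overlap.

Architecture Standup & Outreach Readout, Architecture Standup & Vendor Session, Budget Briefing & Hiring Huddle, Budget Briefing & Planning Call, Budget Briefing & Sprint Debrief, Hiring Huddle & Planning Call, Hiring Huddle & Sprint Debrief, Outreach Readout & Vendor Demo, Outreach Readout & Vendor Session, Planning Call & Sprint Debrief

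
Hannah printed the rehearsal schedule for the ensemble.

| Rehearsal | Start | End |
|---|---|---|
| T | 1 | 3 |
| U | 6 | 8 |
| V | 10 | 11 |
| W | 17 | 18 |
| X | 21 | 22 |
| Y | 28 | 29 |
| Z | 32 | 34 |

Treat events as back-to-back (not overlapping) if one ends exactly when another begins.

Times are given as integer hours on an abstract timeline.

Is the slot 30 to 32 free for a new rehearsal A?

T: ends 3 at or before A starts 30 → clear.
U: ends 8 at or before A starts 30 → clear.
V: ends 11 at or before A starts 30 → clear.
W: ends 18 at or before A starts 30 → clear.
X: ends 22 at or before A starts 30 → clear.
Y: ends 29 at or before A starts 30 → clear.
Z: starts 32 at or after A ends 32 → clear.

Yes — the slot is free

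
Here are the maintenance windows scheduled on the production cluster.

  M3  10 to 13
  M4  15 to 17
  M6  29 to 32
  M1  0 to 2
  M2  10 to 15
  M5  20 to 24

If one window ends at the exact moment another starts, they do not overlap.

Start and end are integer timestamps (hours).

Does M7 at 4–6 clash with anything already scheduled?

No — it doesn't clash with anything

M1: ends 2 at or before M7 starts 4 → clear.
M2: starts 10 at or after M7 ends 6 → clear.
M3: starts 10 at or after M7 ends 6 → clear.
M4: starts 15 at or after M7 ends 6 → clear.
M5: starts 20 at or after M7 ends 6 → clear.
M6: starts 29 at or after M7 ends 6 → clear.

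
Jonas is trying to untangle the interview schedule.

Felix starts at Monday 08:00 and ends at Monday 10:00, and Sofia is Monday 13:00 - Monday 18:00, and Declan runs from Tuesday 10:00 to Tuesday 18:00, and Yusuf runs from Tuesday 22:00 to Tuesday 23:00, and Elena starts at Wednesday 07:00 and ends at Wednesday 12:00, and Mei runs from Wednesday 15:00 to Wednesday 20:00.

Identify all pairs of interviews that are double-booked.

Check each pair: they overlap iff neither finishes before the other starts.
Sorted by start: Felix, Sofia, Declan, Yusuf, Elena, Mei.
Sofia starts after Felix ends; Felix is clear from here.
Declan starts after Sofia ends; Sofia is clear from here.
Yusuf starts after Declan ends; Declan is clear from here.
Elena starts after Yusuf ends; Yusuf is clear from here.
Mei starts after Elena ends.

no overlapping pairs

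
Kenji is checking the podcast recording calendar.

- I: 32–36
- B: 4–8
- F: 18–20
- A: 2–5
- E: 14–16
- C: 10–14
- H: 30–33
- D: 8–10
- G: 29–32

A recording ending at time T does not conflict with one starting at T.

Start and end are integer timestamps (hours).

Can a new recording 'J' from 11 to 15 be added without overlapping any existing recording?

No — it overlaps C, E

A: ends 5 at or before J starts 11 → clear.
B: ends 8 at or before J starts 11 → clear.
D: ends 10 at or before J starts 11 → clear.
C: starts 10 before J ends 15, and ends 14 after J starts 11 → overlap.
E: starts 14 before J ends 15, and ends 16 after J starts 11 → overlap.
F: starts 18 at or after J ends 15 → clear.
G: starts 29 at or after J ends 15 → clear.
H: starts 30 at or after J ends 15 → clear.
I: starts 32 at or after J ends 15 → clear.
J overlaps C, E.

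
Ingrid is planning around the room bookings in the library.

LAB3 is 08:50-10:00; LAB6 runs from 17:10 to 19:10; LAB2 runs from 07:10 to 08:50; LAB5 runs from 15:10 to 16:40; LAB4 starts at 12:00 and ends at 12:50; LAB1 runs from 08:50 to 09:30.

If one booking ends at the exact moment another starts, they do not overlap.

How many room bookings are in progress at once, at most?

2

Sort all start/end points and keep a running count:
07:10 start LAB2 → 1
08:50 end LAB2 → 0
08:50 start LAB1 → 1
08:50 start LAB3 → 2
09:30 end LAB1 → 1
10:00 end LAB3 → 0
12:00 start LAB4 → 1
12:50 end LAB4 → 0
15:10 start LAB5 → 1
16:40 end LAB5 → 0
17:10 start LAB6 → 1
19:10 end LAB6 → 0
Peak is 2, at 08:50 (LAB1, LAB3).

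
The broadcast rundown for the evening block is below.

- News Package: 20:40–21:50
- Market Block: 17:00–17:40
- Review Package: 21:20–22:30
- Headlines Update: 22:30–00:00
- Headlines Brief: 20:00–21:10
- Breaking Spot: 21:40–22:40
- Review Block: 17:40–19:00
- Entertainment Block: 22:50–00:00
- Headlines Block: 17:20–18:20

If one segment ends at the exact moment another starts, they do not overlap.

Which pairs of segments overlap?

Breaking Spot & Headlines Update, Breaking Spot & News Package, Breaking Spot & Review Package, Entertainment Block & Headlines Update, Headlines Block & Market Block, Headlines Block & Review Block, Headlines Brief & News Package, News Package & Review Package

Sorted by start: Market Block, Headlines Block, Review Block, Headlines Brief, News Package, Review Package, Breaking Spot, Headlines Update, Entertainment Block.
Headlines Block starts before Market Block ends → Market Block and Headlines Block overlap.
Review Block starts exactly when Market Block ends (back-to-back, no overlap), so Market Block has no further overlaps.
Review Block starts before Headlines Block ends → Headlines Block and Review Block overlap.
Headlines Brief starts after Headlines Block ends, so Headlines Block has no further overlaps.
Headlines Brief starts after Review Block ends, so Review Block has no further overlaps.
News Package starts before Headlines Brief ends → Headlines Brief and News Package overlap.
Review Package starts after Headlines Brief ends, so Headlines Brief has no further overlaps.
Review Package starts before News Package ends → News Package and Review Package overlap.
Breaking Spot starts before News Package ends → News Package and Breaking Spot overlap.
Headlines Update starts after News Package ends, so News Package has no further overlaps.
Breaking Spot starts before Review Package ends → Review Package and Breaking Spot overlap.
Headlines Update starts exactly when Review Package ends (back-to-back, no overlap), so Review Package has no further overlaps.
Headlines Update starts before Breaking Spot ends → Breaking Spot and Headlines Update overlap.
Entertainment Block starts after Breaking Spot ends.
Entertainment Block starts before Headlines Update ends → Headlines Update and Entertainment Block overlap.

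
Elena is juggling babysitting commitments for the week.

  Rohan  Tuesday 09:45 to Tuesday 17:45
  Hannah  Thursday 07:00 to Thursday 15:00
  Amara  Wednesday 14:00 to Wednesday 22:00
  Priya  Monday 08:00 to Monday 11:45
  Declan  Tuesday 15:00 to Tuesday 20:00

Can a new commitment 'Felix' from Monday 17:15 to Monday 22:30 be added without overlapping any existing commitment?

Yes — the slot is free

Priya: ends Monday 11:45 at or before Felix starts Monday 17:15 → clear.
Rohan: starts Tuesday 09:45 at or after Felix ends Monday 22:30 → clear.
Declan: starts Tuesday 15:00 at or after Felix ends Monday 22:30 → clear.
Amara: starts Wednesday 14:00 at or after Felix ends Monday 22:30 → clear.
Hannah: starts Thursday 07:00 at or after Felix ends Monday 22:30 → clear.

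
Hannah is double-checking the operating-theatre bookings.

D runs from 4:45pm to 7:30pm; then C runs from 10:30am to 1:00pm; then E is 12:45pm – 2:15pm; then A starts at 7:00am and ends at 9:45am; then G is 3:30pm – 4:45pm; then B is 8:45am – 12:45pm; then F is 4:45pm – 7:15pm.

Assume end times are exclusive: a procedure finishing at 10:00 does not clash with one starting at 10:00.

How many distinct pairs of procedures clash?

Two intervals overlap when each starts before the other ends.
Sorted by start: A, B, C, E, G, D, F.
B starts before A ends → A and B overlap.
C starts after A ends, so nothing later overlaps A either.
C starts before B ends → B and C overlap.
E starts exactly when B ends (back-to-back, no overlap), so nothing later overlaps B either.
E starts before C ends → C and E overlap.
G starts after C ends, so nothing later overlaps C either.
G starts after E ends, so nothing later overlaps E either.
D starts exactly when G ends (back-to-back, no overlap), so nothing later overlaps G either.
F starts before D ends → D and F overlap.
Overlapping pairs: A & B, B & C, C & E, D & F — 4 in total.

4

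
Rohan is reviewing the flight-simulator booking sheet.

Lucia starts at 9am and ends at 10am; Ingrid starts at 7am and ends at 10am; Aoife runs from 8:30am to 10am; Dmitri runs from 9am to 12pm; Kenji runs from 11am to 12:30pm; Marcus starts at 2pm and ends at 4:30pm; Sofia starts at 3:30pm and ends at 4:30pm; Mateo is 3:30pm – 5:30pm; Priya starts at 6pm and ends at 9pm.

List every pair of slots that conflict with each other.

Aoife & Dmitri, Aoife & Ingrid, Aoife & Lucia, Dmitri & Ingrid, Dmitri & Kenji, Dmitri & Lucia, Ingrid & Lucia, Marcus & Mateo, Marcus & Sofia, Mateo & Sofia

Sorted by start: Ingrid, Aoife, Lucia, Dmitri, Kenji, Marcus, Sofia, Mateo, Priya.
Aoife starts before Ingrid ends → Ingrid and Aoife overlap.
Lucia starts before Ingrid ends → Ingrid and Lucia overlap.
Dmitri starts before Ingrid ends → Ingrid and Dmitri overlap.
Kenji starts after Ingrid ends, so nothing later overlaps Ingrid either.
Lucia starts before Aoife ends → Aoife and Lucia overlap.
Dmitri starts before Aoife ends → Aoife and Dmitri overlap.
Kenji starts after Aoife ends, so nothing later overlaps Aoife either.
Dmitri starts before Lucia ends → Lucia and Dmitri overlap.
Kenji starts after Lucia ends, so nothing later overlaps Lucia either.
Kenji starts before Dmitri ends → Dmitri and Kenji overlap.
Marcus starts after Dmitri ends, so nothing later overlaps Dmitri either.
Marcus starts after Kenji ends, so nothing later overlaps Kenji either.
Sofia starts before Marcus ends → Marcus and Sofia overlap.
Mateo starts before Marcus ends → Marcus and Mateo overlap.
Priya starts after Marcus ends.
Mateo starts before Sofia ends → Sofia and Mateo overlap.
Priya starts after Sofia ends.
Priya starts after Mateo ends.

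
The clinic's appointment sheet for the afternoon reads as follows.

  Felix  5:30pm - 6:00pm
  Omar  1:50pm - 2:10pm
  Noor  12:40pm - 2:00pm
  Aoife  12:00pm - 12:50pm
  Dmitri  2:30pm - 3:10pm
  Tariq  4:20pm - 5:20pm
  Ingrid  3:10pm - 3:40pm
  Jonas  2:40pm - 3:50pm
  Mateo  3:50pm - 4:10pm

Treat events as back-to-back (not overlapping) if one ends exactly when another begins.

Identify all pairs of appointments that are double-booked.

Two intervals overlap when each starts before the other ends.
Sorted by start: Aoife, Noor, Omar, Dmitri, Jonas, Ingrid, Mateo, Tariq, Felix.
Noor starts before Aoife ends → Aoife and Noor overlap.
Omar starts after Aoife ends; Aoife is clear from here.
Omar starts before Noor ends → Noor and Omar overlap.
Dmitri starts after Noor ends; Noor is clear from here.
Dmitri starts after Omar ends; Omar is clear from here.
Jonas starts before Dmitri ends → Dmitri and Jonas overlap.
Ingrid starts exactly when Dmitri ends (back-to-back, no overlap); Dmitri is clear from here.
Ingrid starts before Jonas ends → Jonas and Ingrid overlap.
Mateo starts exactly when Jonas ends (back-to-back, no overlap); Jonas is clear from here.
Mateo starts after Ingrid ends; Ingrid is clear from here.
Tariq starts after Mateo ends; Mateo is clear from here.
Felix starts after Tariq ends.

Aoife & Noor, Dmitri & Jonas, Ingrid & Jonas, Noor & Omar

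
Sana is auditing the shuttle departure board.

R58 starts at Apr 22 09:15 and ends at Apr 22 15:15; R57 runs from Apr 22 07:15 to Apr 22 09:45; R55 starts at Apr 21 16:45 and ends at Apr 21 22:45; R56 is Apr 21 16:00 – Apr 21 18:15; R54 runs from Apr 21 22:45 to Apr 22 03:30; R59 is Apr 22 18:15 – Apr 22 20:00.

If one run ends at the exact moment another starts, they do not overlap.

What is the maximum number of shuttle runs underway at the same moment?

Sort all start/end points and keep a running count:
Apr 21 16:00 start R56 → 1
Apr 21 16:45 start R55 → 2
Apr 21 18:15 end R56 → 1
Apr 21 22:45 end R55 → 0
Apr 21 22:45 start R54 → 1
Apr 22 03:30 end R54 → 0
Apr 22 07:15 start R57 → 1
Apr 22 09:15 start R58 → 2
Apr 22 09:45 end R57 → 1
Apr 22 15:15 end R58 → 0
Apr 22 18:15 start R59 → 1
Apr 22 20:00 end R59 → 0
Peak is 2, at Apr 21 16:45 (R55, R56).

2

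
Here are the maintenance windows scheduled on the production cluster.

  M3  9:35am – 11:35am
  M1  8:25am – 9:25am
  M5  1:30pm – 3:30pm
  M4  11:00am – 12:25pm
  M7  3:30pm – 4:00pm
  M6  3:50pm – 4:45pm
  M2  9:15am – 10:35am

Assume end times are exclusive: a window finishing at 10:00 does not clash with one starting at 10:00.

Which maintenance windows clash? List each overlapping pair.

M1 & M2, M2 & M3, M3 & M4, M6 & M7

Two intervals overlap when each starts before the other ends.
Sorted by start: M1, M2, M3, M4, M5, M7, M6.
M2 starts before M1 ends → M1 and M2 overlap.
M3 starts after M1 ends, so M1 has no further overlaps.
M3 starts before M2 ends → M2 and M3 overlap.
M4 starts after M2 ends, so M2 has no further overlaps.
M4 starts before M3 ends → M3 and M4 overlap.
M5 starts after M3 ends, so M3 has no further overlaps.
M5 starts after M4 ends, so M4 has no further overlaps.
M7 starts exactly when M5 ends (back-to-back, no overlap), so M5 has no further overlaps.
M6 starts before M7 ends → M7 and M6 overlap.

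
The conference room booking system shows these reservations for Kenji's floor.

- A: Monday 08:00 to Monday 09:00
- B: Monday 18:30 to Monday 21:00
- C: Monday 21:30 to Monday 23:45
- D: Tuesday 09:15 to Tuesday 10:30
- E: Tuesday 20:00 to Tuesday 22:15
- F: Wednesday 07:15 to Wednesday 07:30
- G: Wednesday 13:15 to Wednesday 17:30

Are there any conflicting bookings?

No

Sorted by start: A, B, C, D, E, F, G.
B starts after A ends, so A has no further overlaps.
C starts after B ends, so B has no further overlaps.
D starts after C ends, so C has no further overlaps.
E starts after D ends, so D has no further overlaps.
F starts after E ends, so E has no further overlaps.
G starts after F ends.
Every pair is clear; the schedule has no overlaps.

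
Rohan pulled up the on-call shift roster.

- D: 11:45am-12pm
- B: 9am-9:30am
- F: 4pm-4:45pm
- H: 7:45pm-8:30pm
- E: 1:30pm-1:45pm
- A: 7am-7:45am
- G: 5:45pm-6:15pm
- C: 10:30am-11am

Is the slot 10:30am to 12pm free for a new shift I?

A: ends 7:45am at or before I starts 10:30am → clear.
B: ends 9:30am at or before I starts 10:30am → clear.
C: starts 10:30am before I ends 12pm, and ends 11am after I starts 10:30am → overlap.
D: starts 11:45am before I ends 12pm, and ends 12pm after I starts 10:30am → overlap.
E: starts 1:30pm at or after I ends 12pm → clear.
F: starts 4pm at or after I ends 12pm → clear.
G: starts 5:45pm at or after I ends 12pm → clear.
H: starts 7:45pm at or after I ends 12pm → clear.
I overlaps C, D.

No — it overlaps C, D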